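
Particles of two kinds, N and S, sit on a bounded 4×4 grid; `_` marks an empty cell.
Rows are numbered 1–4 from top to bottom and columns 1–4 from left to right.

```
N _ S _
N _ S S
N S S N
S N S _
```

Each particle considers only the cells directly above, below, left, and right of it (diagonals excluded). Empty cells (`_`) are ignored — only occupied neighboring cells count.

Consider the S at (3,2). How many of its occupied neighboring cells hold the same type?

1

Occupied neighbors of (3,2): (4,2)=N, (3,1)=N, (3,3)=S.
Same type (S): 1 of 3.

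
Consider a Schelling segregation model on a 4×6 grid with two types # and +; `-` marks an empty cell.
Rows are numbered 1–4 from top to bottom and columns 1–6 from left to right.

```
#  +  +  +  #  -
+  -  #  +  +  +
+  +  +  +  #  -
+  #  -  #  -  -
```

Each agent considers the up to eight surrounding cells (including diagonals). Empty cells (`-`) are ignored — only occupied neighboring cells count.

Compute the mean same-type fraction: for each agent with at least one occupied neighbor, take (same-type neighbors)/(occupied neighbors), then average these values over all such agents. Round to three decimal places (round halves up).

Row 1: (1,1)# 0/2 · (1,2)+ 2/4 · (1,3)+ 3/4 · (1,4)+ 3/5 · (1,5)# 0/4
Row 2: (2,1)+ 3/4 · (2,3)# 0/7 · (2,4)+ 5/8 · (2,5)+ 4/6 · (2,6)+ 1/3
Row 3: (3,1)+ 3/4 · (3,2)+ 4/6 · (3,3)+ 3/6 · (3,4)+ 3/6 · (3,5)# 1/5
Row 4: (4,1)+ 2/3 · (4,2)# 0/4 · (4,4)# 1/3
Sum over 18 agents: 0/2 + 2/4 + 3/4 + 3/5 + 0/4 + 3/4 + 0/7 + 5/8 + 4/6 + 1/3 + 3/4 + 4/6 + 3/6 + 3/6 + 1/5 + 2/3 + 0/4 + 1/3 = 941/120; mean = 941/120 ÷ 18 = 941/2160 = 0.435648… → 0.436.

0.436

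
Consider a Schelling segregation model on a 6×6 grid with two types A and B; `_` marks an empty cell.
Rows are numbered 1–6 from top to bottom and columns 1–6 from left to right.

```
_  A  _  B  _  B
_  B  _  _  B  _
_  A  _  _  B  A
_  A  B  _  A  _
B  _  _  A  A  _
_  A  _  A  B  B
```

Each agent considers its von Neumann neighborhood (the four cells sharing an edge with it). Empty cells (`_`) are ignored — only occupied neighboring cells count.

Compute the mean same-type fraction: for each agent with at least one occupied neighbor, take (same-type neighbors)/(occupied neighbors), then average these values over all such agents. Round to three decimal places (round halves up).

0.452

Row 1: (1,2)A 0/1 · (1,4)B — no occupied neighbors · (1,6)B — no occupied neighbors
Row 2: (2,2)B 0/2 · (2,5)B 1/1
Row 3: (3,2)A 1/2 · (3,5)B 1/3 · (3,6)A 0/1
Row 4: (4,2)A 1/2 · (4,3)B 0/1 · (4,5)A 1/2
Row 5: (5,1)B — no occupied neighbors · (5,4)A 2/2 · (5,5)A 2/3
Row 6: (6,2)A — no occupied neighbors · (6,4)A 1/2 · (6,5)B 1/3 · (6,6)B 1/1
Sum over 14 agents: 0/1 + 0/2 + 1/1 + 1/2 + 1/3 + 0/1 + 1/2 + 0/1 + 1/2 + 2/2 + 2/3 + 1/2 + 1/3 + 1/1 = 19/3; mean = 19/3 ÷ 14 = 19/42 = 0.452380… → 0.452.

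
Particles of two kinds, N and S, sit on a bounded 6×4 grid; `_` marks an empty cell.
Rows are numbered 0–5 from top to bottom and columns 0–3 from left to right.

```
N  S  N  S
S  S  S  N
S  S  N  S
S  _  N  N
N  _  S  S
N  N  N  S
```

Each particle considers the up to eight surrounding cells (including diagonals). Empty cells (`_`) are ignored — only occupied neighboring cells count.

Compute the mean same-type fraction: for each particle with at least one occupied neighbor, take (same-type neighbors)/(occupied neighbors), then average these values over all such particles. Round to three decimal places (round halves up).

Row 0: (0,0)N 0/3 · (0,1)S 3/5 · (0,2)N 1/5 · (0,3)S 1/3
Row 1: (1,0)S 4/5 · (1,1)S 5/8 · (1,2)S 5/8 · (1,3)N 2/5
Row 2: (2,0)S 4/4 · (2,1)S 5/7 · (2,2)N 3/7 · (2,3)S 1/5
Row 3: (3,0)S 2/3 · (3,2)N 2/6 · (3,3)N 2/5
Row 4: (4,0)N 2/3 · (4,2)S 2/6 · (4,3)S 2/5
Row 5: (5,0)N 2/2 · (5,1)N 3/4 · (5,2)N 1/4 · (5,3)S 2/3
Sum over 22 particles: 0/3 + 3/5 + 1/5 + 1/3 + 4/5 + 5/8 + 5/8 + 2/5 + 4/4 + 5/7 + 3/7 + 1/5 + 2/3 + 2/6 + 2/5 + 2/3 + 2/6 + 2/5 + 2/2 + 3/4 + 1/4 + 2/3 = 319/28; mean = 319/28 ÷ 22 = 29/56 = 0.517857… → 0.518.

0.518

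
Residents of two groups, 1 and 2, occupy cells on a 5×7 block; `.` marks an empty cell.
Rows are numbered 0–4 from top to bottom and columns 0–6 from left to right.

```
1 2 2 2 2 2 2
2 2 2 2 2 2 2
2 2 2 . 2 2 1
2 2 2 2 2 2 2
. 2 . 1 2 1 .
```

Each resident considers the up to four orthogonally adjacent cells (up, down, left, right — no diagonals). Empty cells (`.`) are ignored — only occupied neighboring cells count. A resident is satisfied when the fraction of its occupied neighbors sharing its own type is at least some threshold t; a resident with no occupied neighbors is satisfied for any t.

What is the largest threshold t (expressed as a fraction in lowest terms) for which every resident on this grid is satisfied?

Row 0: (0,0)1 0/2 · (0,1)2 2/3 · (0,2)2 3/3 · (0,3)2 3/3 · (0,4)2 3/3 · (0,5)2 3/3 · (0,6)2 2/2
Row 1: (1,0)2 2/3 · (1,1)2 4/4 · (1,2)2 4/4 · (1,3)2 3/3 · (1,4)2 4/4 · (1,5)2 4/4 · (1,6)2 2/3
Row 2: (2,0)2 3/3 · (2,1)2 4/4 · (2,2)2 3/3 · (2,4)2 3/3 · (2,5)2 3/4 · (2,6)1 0/3
Row 3: (3,0)2 2/2 · (3,1)2 4/4 · (3,2)2 3/3 · (3,3)2 2/3 · (3,4)2 4/4 · (3,5)2 3/4 · (3,6)2 1/2
Row 4: (4,1)2 1/1 · (4,3)1 0/2 · (4,4)2 1/3 · (4,5)1 0/2
The smallest same-type fraction is 0/2 at (0,0), which reduces to 0/1. Any threshold above that leaves this resident unsatisfied.

0/1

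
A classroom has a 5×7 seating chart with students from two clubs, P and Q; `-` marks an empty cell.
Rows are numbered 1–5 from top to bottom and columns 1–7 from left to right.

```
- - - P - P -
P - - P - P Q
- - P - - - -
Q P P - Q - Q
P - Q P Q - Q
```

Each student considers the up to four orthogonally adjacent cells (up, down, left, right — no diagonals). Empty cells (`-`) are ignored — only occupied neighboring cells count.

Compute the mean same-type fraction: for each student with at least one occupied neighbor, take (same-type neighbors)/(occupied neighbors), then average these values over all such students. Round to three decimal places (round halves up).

Row 1: (1,4)P 1/1 · (1,6)P 1/1
Row 2: (2,1)P — no occupied neighbors · (2,4)P 1/1 · (2,6)P 1/2 · (2,7)Q 0/1
Row 3: (3,3)P 1/1
Row 4: (4,1)Q 0/2 · (4,2)P 1/2 · (4,3)P 2/3 · (4,5)Q 1/1 · (4,7)Q 1/1
Row 5: (5,1)P 0/1 · (5,3)Q 0/2 · (5,4)P 0/2 · (5,5)Q 1/2 · (5,7)Q 1/1
Sum over 16 students: 1/1 + 1/1 + 1/1 + 1/2 + 0/1 + 1/1 + 0/2 + 1/2 + 2/3 + 1/1 + 1/1 + 0/1 + 0/2 + 0/2 + 1/2 + 1/1 = 55/6; mean = 55/6 ÷ 16 = 55/96 = 0.572916… → 0.573.

0.573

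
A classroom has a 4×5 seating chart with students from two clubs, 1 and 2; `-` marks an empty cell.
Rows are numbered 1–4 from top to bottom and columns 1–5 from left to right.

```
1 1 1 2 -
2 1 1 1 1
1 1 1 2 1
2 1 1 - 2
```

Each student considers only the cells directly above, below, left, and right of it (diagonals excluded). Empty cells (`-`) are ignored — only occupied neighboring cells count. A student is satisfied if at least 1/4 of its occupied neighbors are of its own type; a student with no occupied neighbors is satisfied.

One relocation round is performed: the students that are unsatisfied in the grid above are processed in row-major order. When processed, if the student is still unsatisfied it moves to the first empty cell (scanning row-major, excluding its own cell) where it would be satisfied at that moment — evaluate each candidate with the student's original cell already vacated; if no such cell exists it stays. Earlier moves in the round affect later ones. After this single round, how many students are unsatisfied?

Initially unsatisfied (in order): (1,4), (2,1), (3,4), (4,1), (4,5).
  (1,4) → (4,4).
  (2,1): no empty cell satisfies it; stays.
  (3,4): now satisfied by earlier moves; stays.
  (4,1): no empty cell satisfies it; stays.
  (4,5): now satisfied by earlier moves; stays.
Resulting grid:
1 1 1 - -
2 1 1 1 1
1 1 1 2 1
2 1 1 2 2
Unsatisfied now: (2,1), (4,1).

2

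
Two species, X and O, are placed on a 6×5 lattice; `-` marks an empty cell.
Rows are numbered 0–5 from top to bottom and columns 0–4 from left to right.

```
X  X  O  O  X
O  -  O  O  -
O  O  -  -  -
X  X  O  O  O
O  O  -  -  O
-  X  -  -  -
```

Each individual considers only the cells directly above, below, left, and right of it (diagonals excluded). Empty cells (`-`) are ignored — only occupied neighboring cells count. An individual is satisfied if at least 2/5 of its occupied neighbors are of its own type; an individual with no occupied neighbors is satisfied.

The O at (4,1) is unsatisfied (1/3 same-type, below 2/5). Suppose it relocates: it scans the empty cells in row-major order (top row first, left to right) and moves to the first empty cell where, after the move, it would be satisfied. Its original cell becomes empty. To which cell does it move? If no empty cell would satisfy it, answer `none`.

Vacating (4,1). Empty cells in order:
  (1,1): 3/4 same-type → satisfied — stop here.

(1,1)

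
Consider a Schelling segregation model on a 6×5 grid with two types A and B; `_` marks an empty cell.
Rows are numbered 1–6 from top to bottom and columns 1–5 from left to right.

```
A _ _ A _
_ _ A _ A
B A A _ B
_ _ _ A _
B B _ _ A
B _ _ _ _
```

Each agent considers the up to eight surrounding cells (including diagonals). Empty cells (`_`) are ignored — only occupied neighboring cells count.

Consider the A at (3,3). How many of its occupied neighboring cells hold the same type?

3

Occupied neighbors of (3,3): (2,3)=A, (3,2)=A, (4,4)=A.
Same type (A): 3 of 3.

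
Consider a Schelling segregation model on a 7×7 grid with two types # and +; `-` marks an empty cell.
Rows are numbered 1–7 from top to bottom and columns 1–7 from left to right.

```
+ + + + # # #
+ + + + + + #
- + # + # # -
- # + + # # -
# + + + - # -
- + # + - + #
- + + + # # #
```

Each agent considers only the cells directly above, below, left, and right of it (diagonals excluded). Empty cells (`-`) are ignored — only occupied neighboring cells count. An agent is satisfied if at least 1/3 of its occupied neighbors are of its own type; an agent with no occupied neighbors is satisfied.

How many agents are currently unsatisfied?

6

Row 1: (1,1)+ 2/2 ✓ · (1,2)+ 3/3 ✓ · (1,3)+ 3/3 ✓ · (1,4)+ 2/3 ✓ · (1,5)# 1/3 ✓ · (1,6)# 2/3 ✓ · (1,7)# 2/2 ✓
Row 2: (2,1)+ 2/2 ✓ · (2,2)+ 4/4 ✓ · (2,3)+ 3/4 ✓ · (2,4)+ 4/4 ✓ · (2,5)+ 2/4 ✓ · (2,6)+ 1/4 ✗ · (2,7)# 1/2 ✓
Row 3: (3,2)+ 1/3 ✓ · (3,3)# 0/4 ✗ · (3,4)+ 2/4 ✓ · (3,5)# 2/4 ✓ · (3,6)# 2/3 ✓
Row 4: (4,2)# 0/3 ✗ · (4,3)+ 2/4 ✓ · (4,4)+ 3/4 ✓ · (4,5)# 2/3 ✓ · (4,6)# 3/3 ✓
Row 5: (5,1)# 0/1 ✗ · (5,2)+ 2/4 ✓ · (5,3)+ 3/4 ✓ · (5,4)+ 3/3 ✓ · (5,6)# 1/2 ✓
Row 6: (6,2)+ 2/3 ✓ · (6,3)# 0/4 ✗ · (6,4)+ 2/3 ✓ · (6,6)+ 0/3 ✗ · (6,7)# 1/2 ✓
Row 7: (7,2)+ 2/2 ✓ · (7,3)+ 2/3 ✓ · (7,4)+ 2/3 ✓ · (7,5)# 1/2 ✓ · (7,6)# 2/3 ✓ · (7,7)# 2/2 ✓
Unsatisfied: (2,6), (3,3), (4,2), (5,1), (6,3), (6,6) — 6 in total.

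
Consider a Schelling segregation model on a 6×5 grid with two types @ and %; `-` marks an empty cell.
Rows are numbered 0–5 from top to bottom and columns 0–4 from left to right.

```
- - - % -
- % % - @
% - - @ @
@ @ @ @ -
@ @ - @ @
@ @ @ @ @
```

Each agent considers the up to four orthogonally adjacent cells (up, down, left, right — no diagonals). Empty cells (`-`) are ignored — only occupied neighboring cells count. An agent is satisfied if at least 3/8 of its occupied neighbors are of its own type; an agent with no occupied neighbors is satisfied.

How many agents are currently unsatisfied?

1

(0,3)% 0/0 ✓
(1,1)% 1/1 ✓
(1,2)% 1/1 ✓
(1,4)@ 1/1 ✓
(2,0)% 0/1 ✗
(2,3)@ 2/2 ✓
(2,4)@ 2/2 ✓
(3,0)@ 2/3 ✓
(3,1)@ 3/3 ✓
(3,2)@ 2/2 ✓
(3,3)@ 3/3 ✓
(4,0)@ 3/3 ✓
(4,1)@ 3/3 ✓
(4,3)@ 3/3 ✓
(4,4)@ 2/2 ✓
(5,0)@ 2/2 ✓
(5,1)@ 3/3 ✓
(5,2)@ 2/2 ✓
(5,3)@ 3/3 ✓
(5,4)@ 2/2 ✓
Unsatisfied: (2,0) — 1 in total.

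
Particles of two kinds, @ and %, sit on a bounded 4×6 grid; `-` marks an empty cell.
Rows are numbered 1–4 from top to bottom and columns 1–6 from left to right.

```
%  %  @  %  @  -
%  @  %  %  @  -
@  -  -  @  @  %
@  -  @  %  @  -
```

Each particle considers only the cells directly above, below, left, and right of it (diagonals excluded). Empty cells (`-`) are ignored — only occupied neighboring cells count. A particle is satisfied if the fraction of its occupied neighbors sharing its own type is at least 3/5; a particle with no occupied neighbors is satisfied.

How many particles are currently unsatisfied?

14

(1,1)% 2/2 ok
(1,2)% 1/3 unhappy
(1,3)@ 0/3 unhappy
(1,4)% 1/3 unhappy
(1,5)@ 1/2 unhappy
(2,1)% 1/3 unhappy
(2,2)@ 0/3 unhappy
(2,3)% 1/3 unhappy
(2,4)% 2/4 unhappy
(2,5)@ 2/3 ok
(3,1)@ 1/2 unhappy
(3,4)@ 1/3 unhappy
(3,5)@ 3/4 ok
(3,6)% 0/1 unhappy
(4,1)@ 1/1 ok
(4,3)@ 0/1 unhappy
(4,4)% 0/3 unhappy
(4,5)@ 1/2 unhappy
Unsatisfied: (1,2), (1,3), (1,4), (1,5), (2,1), (2,2), (2,3), (2,4), (3,1), (3,4), (3,6), (4,3), (4,4), (4,5) — 14 in total.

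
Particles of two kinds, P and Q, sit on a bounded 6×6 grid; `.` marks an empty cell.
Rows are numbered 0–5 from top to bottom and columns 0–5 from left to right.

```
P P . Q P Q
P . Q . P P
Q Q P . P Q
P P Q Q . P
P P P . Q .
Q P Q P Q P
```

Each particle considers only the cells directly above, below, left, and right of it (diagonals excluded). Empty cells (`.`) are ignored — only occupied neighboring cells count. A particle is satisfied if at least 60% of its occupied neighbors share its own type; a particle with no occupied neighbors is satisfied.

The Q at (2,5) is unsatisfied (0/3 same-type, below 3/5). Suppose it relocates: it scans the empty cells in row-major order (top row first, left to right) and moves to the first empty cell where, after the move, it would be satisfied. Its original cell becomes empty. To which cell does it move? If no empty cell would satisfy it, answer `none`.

(0,2)

Vacating (2,5). Empty cells in order:
  (0,2): 2/3 same-type → satisfied — stop here.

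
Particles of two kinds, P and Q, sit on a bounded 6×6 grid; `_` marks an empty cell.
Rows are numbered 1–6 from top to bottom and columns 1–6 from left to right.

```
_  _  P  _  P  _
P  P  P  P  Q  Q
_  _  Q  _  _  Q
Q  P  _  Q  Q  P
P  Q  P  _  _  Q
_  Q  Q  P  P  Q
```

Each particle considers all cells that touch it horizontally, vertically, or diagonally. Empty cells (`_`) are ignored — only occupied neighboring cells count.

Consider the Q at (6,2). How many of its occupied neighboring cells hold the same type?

Occupied neighbors of (6,2): (5,1)=P, (5,2)=Q, (5,3)=P, (6,3)=Q.
Same type (Q): 2 of 4.

2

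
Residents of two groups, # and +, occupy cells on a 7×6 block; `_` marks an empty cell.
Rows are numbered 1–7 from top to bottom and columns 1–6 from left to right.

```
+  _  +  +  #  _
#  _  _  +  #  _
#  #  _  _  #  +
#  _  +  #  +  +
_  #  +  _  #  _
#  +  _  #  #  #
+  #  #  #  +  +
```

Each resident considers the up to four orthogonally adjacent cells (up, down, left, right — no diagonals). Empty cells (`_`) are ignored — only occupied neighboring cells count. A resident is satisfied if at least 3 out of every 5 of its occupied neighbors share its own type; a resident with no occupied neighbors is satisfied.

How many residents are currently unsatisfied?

(1,1)+ 0/1 not
(1,3)+ 1/1 satisfied
(1,4)+ 2/3 satisfied
(1,5)# 1/2 not
(2,1)# 1/2 not
(2,4)+ 1/2 not
(2,5)# 2/3 satisfied
(3,1)# 3/3 satisfied
(3,2)# 1/1 satisfied
(3,5)# 1/3 not
(3,6)+ 1/2 not
(4,1)# 1/1 satisfied
(4,3)+ 1/2 not
(4,4)# 0/2 not
(4,5)+ 1/4 not
(4,6)+ 2/2 satisfied
(5,2)# 0/2 not
(5,3)+ 1/2 not
(5,5)# 1/2 not
(6,1)# 0/2 not
(6,2)+ 0/3 not
(6,4)# 2/2 satisfied
(6,5)# 3/4 satisfied
(6,6)# 1/2 not
(7,1)+ 0/2 not
(7,2)# 1/3 not
(7,3)# 2/2 satisfied
(7,4)# 2/3 satisfied
(7,5)+ 1/3 not
(7,6)+ 1/2 not
Unsatisfied: (1,1), (1,5), (2,1), (2,4), (3,5), (3,6), (4,3), (4,4), (4,5), (5,2), (5,3), (5,5), (6,1), (6,2), (6,6), (7,1), (7,2), (7,5), (7,6) — 19 in total.

19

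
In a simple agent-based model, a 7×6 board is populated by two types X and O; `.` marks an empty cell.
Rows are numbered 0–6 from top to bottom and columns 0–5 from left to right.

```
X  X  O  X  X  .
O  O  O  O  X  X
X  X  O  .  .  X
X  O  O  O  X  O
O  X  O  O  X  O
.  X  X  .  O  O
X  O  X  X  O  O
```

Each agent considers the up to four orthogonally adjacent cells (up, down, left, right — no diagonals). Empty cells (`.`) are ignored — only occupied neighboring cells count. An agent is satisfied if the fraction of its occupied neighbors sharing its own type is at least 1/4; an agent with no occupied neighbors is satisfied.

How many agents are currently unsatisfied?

Row 0: (0,0)X 1/2 ok · (0,1)X 1/3 ok · (0,2)O 1/3 ok · (0,3)X 1/3 ok · (0,4)X 2/2 ok
Row 1: (1,0)O 1/3 ok · (1,1)O 2/4 ok · (1,2)O 4/4 ok · (1,3)O 1/3 ok · (1,4)X 2/3 ok · (1,5)X 2/2 ok
Row 2: (2,0)X 2/3 ok · (2,1)X 1/4 ok · (2,2)O 2/3 ok · (2,5)X 1/2 ok
Row 3: (3,0)X 1/3 ok · (3,1)O 1/4 ok · (3,2)O 4/4 ok · (3,3)O 2/3 ok · (3,4)X 1/3 ok · (3,5)O 1/3 ok
Row 4: (4,0)O 0/2 unhappy · (4,1)X 1/4 ok · (4,2)O 2/4 ok · (4,3)O 2/3 ok · (4,4)X 1/4 ok · (4,5)O 2/3 ok
Row 5: (5,1)X 2/3 ok · (5,2)X 2/3 ok · (5,4)O 2/3 ok · (5,5)O 3/3 ok
Row 6: (6,0)X 0/1 unhappy · (6,1)O 0/3 unhappy · (6,2)X 2/3 ok · (6,3)X 1/2 ok · (6,4)O 2/3 ok · (6,5)O 2/2 ok
Unsatisfied: (4,0), (6,0), (6,1) — 3 in total.

3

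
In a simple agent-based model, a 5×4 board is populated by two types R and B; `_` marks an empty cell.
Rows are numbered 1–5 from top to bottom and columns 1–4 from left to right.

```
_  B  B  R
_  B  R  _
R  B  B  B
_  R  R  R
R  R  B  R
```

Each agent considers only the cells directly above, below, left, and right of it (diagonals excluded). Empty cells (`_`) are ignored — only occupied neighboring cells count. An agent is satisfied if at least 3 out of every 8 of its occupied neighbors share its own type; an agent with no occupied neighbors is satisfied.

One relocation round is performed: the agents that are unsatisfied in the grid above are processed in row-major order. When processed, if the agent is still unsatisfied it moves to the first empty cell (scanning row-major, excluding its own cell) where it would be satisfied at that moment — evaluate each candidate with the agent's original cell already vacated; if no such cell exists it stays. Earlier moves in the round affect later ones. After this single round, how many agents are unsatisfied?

1

Initially unsatisfied (in order): (1,3), (1,4), (2,3), (3,1), (5,3).
  (1,3) → (1,1).
  (1,4): now satisfied by earlier moves; stays.
  (2,3) → (1,3).
  (3,1) → (2,4).
  (5,3) → (2,1).
Resulting grid:
B B R R
B B _ R
_ B B B
_ R R R
R R _ R
Unsatisfied now: (3,4).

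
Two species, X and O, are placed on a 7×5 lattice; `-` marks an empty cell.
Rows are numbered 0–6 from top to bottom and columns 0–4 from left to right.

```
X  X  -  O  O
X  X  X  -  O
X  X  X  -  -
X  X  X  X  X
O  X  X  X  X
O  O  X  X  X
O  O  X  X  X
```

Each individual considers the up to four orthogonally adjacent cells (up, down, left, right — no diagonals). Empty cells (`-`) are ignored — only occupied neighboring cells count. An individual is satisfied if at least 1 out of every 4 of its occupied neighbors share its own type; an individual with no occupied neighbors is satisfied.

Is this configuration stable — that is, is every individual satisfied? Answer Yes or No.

Yes

Row 0: (0,0)X 2/2 ok · (0,1)X 2/2 ok · (0,3)O 1/1 ok · (0,4)O 2/2 ok
Row 1: (1,0)X 3/3 ok · (1,1)X 4/4 ok · (1,2)X 2/2 ok · (1,4)O 1/1 ok
Row 2: (2,0)X 3/3 ok · (2,1)X 4/4 ok · (2,2)X 3/3 ok
Row 3: (3,0)X 2/3 ok · (3,1)X 4/4 ok · (3,2)X 4/4 ok · (3,3)X 3/3 ok · (3,4)X 2/2 ok
Row 4: (4,0)O 1/3 ok · (4,1)X 2/4 ok · (4,2)X 4/4 ok · (4,3)X 4/4 ok · (4,4)X 3/3 ok
Row 5: (5,0)O 3/3 ok · (5,1)O 2/4 ok · (5,2)X 3/4 ok · (5,3)X 4/4 ok · (5,4)X 3/3 ok
Row 6: (6,0)O 2/2 ok · (6,1)O 2/3 ok · (6,2)X 2/3 ok · (6,3)X 3/3 ok · (6,4)X 2/2 ok
All meet the threshold, so the configuration is stable.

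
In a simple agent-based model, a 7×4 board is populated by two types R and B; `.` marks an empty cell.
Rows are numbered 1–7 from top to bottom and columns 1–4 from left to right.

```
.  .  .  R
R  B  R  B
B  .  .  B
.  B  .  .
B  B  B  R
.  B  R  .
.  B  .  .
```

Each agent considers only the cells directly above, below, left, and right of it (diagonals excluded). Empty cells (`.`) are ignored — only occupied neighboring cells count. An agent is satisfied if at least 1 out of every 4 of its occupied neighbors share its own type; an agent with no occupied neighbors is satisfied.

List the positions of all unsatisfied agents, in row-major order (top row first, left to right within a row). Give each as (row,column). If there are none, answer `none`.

(1,4), (2,1), (2,2), (2,3), (3,1), (5,4), (6,3)

Row 1: (1,4)R 0/1 unhappy
Row 2: (2,1)R 0/2 unhappy · (2,2)B 0/2 unhappy · (2,3)R 0/2 unhappy · (2,4)B 1/3 ok
Row 3: (3,1)B 0/1 unhappy · (3,4)B 1/1 ok
Row 4: (4,2)B 1/1 ok
Row 5: (5,1)B 1/1 ok · (5,2)B 4/4 ok · (5,3)B 1/3 ok · (5,4)R 0/1 unhappy
Row 6: (6,2)B 2/3 ok · (6,3)R 0/2 unhappy
Row 7: (7,2)B 1/1 ok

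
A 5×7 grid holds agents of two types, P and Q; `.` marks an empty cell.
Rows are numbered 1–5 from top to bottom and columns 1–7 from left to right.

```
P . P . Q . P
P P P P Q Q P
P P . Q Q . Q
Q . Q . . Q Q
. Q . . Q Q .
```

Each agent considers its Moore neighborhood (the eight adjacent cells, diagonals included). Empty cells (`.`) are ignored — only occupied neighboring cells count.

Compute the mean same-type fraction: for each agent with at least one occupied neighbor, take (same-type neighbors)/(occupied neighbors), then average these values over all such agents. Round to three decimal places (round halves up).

0.768

(1,1)P 2/2
(1,3)P 3/3
(1,5)Q 2/3
(1,7)P 1/2
(2,1)P 4/4
(2,2)P 6/6
(2,3)P 4/5
(2,4)P 2/6
(2,5)Q 4/5
(2,6)Q 4/6
(2,7)P 1/3
(3,1)P 3/4
(3,2)P 4/6
(3,4)Q 3/5
(3,5)Q 4/5
(3,7)Q 3/4
(4,1)Q 1/3
(4,3)Q 2/3
(4,6)Q 5/5
(4,7)Q 3/3
(5,2)Q 2/2
(5,5)Q 2/2
(5,6)Q 3/3
Sum over 23 agents: 2/2 + 3/3 + 2/3 + 1/2 + 4/4 + 6/6 + 4/5 + 2/6 + 4/5 + 4/6 + 1/3 + 3/4 + 4/6 + 3/5 + 4/5 + 3/4 + 1/3 + 2/3 + 5/5 + 3/3 + 2/2 + 2/2 + 3/3 = 53/3; mean = 53/3 ÷ 23 = 53/69 = 0.768115… → 0.768.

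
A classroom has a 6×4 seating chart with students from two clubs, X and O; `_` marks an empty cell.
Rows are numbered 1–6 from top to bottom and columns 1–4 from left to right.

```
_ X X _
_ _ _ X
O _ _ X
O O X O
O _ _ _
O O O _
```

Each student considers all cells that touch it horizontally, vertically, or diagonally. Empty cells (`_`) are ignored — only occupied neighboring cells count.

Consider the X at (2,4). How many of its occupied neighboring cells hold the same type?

Occupied neighbors of (2,4): (1,3)=X, (3,4)=X.
Same type (X): 2 of 2.

2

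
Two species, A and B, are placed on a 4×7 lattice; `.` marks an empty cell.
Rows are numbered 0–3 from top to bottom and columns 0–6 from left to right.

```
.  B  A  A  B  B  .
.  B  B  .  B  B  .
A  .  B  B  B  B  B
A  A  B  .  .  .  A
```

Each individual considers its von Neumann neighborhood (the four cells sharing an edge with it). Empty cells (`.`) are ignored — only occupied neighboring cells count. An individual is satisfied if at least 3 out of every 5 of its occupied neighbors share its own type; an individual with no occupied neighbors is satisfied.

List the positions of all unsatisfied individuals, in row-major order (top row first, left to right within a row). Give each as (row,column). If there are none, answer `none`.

Row 0: (0,1)B 1/2 ✗ · (0,2)A 1/3 ✗ · (0,3)A 1/2 ✗ · (0,4)B 2/3 ✓ · (0,5)B 2/2 ✓
Row 1: (1,1)B 2/2 ✓ · (1,2)B 2/3 ✓ · (1,4)B 3/3 ✓ · (1,5)B 3/3 ✓
Row 2: (2,0)A 1/1 ✓ · (2,2)B 3/3 ✓ · (2,3)B 2/2 ✓ · (2,4)B 3/3 ✓ · (2,5)B 3/3 ✓ · (2,6)B 1/2 ✗
Row 3: (3,0)A 2/2 ✓ · (3,1)A 1/2 ✗ · (3,2)B 1/2 ✗ · (3,6)A 0/1 ✗

(0,1), (0,2), (0,3), (2,6), (3,1), (3,2), (3,6)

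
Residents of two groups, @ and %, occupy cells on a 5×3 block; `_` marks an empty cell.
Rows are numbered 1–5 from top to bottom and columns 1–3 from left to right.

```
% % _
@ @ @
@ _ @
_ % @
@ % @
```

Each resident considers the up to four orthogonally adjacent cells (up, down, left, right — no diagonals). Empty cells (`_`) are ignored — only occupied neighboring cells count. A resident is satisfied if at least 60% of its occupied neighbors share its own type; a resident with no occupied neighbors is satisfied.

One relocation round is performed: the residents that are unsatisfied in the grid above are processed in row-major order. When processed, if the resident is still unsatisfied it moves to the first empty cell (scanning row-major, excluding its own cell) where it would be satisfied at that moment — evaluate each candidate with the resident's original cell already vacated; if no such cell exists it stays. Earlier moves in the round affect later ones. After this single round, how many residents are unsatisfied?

Initially unsatisfied (in order): (1,1), (1,2), (4,2), (5,1), (5,2), (5,3).
  (1,1): no empty cell satisfies it; stays.
  (1,2): no empty cell satisfies it; stays.
  (4,2): no empty cell satisfies it; stays.
  (5,1) → (3,2).
  (5,2) → (5,1).
  (5,3): now satisfied by earlier moves; stays.
Resulting grid:
% % _
@ @ @
@ @ @
_ % @
% _ @
Unsatisfied now: (1,1), (1,2), (4,2).

3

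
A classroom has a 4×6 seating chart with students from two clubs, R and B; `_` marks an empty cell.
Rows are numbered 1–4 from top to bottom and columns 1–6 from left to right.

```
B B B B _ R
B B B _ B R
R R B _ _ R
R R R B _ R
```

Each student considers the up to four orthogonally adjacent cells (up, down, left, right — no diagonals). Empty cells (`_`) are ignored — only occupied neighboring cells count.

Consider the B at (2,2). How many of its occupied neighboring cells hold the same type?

3

Occupied neighbors of (2,2): (1,2)=B, (3,2)=R, (2,1)=B, (2,3)=B.
Same type (B): 3 of 4.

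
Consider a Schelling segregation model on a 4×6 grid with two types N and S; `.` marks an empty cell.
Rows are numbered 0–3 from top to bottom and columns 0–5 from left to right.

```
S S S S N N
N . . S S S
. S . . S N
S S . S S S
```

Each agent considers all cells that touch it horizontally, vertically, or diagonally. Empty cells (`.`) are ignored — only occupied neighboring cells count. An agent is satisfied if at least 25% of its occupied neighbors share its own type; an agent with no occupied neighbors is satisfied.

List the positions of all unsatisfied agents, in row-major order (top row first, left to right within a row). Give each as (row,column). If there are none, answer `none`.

Row 0: (0,0)S 1/2 ok · (0,1)S 2/3 ok · (0,2)S 3/3 ok · (0,3)S 3/4 ok · (0,4)N 1/5 unhappy · (0,5)N 1/3 ok
Row 1: (1,0)N 0/3 unhappy · (1,3)S 4/5 ok · (1,4)S 4/7 ok · (1,5)S 2/5 ok
Row 2: (2,1)S 2/3 ok · (2,4)S 6/7 ok · (2,5)N 0/5 unhappy
Row 3: (3,0)S 2/2 ok · (3,1)S 2/2 ok · (3,3)S 2/2 ok · (3,4)S 3/4 ok · (3,5)S 2/3 ok

(0,4), (1,0), (2,5)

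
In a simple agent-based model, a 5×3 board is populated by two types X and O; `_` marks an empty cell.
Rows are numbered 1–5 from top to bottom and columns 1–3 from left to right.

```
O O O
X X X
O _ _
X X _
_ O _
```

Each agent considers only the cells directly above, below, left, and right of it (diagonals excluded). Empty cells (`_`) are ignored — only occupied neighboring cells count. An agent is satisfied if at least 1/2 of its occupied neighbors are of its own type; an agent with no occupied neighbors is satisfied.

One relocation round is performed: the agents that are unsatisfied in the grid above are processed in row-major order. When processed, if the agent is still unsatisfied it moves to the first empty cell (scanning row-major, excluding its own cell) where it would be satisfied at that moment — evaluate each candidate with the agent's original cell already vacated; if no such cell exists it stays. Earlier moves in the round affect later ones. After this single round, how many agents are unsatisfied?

Initially unsatisfied (in order): (2,1), (3,1), (5,2).
  (2,1) → (3,2).
  (3,1) → (2,1).
  (5,2) → (5,3).
Resulting grid:
O O O
O X X
_ X _
X X _
_ _ O
All satisfied now.

0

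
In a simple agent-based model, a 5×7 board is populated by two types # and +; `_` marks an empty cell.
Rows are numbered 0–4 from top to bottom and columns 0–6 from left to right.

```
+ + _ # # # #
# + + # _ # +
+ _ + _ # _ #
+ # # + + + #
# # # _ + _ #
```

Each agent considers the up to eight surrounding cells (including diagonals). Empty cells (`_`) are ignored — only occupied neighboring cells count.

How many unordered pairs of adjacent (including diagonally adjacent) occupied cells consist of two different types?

25

Scan each occupied cell's neighbors to the right and below (and the two forward diagonals) so each pair is counted once.
Row 0: +(0,0)–+(0,1)= +(0,0)–#(1,0)≠ +(0,0)–+(1,1)= +(0,1)–+(1,1)= +(0,1)–+(1,2)= +(0,1)–#(1,0)≠ #(0,3)–#(0,4)= #(0,3)–#(1,3)= #(0,3)–+(1,2)≠ #(0,4)–#(0,5)= #(0,4)–#(1,5)= #(0,4)–#(1,3)= #(0,5)–#(0,6)= #(0,5)–#(1,5)= #(0,5)–+(1,6)≠ #(0,6)–+(1,6)≠ #(0,6)–#(1,5)=  → 5/17 unlike.
Row 1: #(1,0)–+(1,1)≠ #(1,0)–+(2,0)≠ +(1,1)–+(1,2)= +(1,1)–+(2,2)= +(1,1)–+(2,0)= +(1,2)–#(1,3)≠ +(1,2)–+(2,2)= #(1,3)–#(2,4)= #(1,3)–+(2,2)≠ #(1,5)–+(1,6)≠ #(1,5)–#(2,6)= #(1,5)–#(2,4)= +(1,6)–#(2,6)≠  → 6/13 unlike.
Row 2: +(2,0)–+(3,0)= +(2,0)–#(3,1)≠ +(2,2)–#(3,2)≠ +(2,2)–+(3,3)= +(2,2)–#(3,1)≠ #(2,4)–+(3,4)≠ #(2,4)–+(3,5)≠ #(2,4)–+(3,3)≠ #(2,6)–#(3,6)= #(2,6)–+(3,5)≠  → 7/10 unlike.
Row 3: +(3,0)–#(3,1)≠ +(3,0)–#(4,0)≠ +(3,0)–#(4,1)≠ #(3,1)–#(3,2)= #(3,1)–#(4,1)= #(3,1)–#(4,2)= #(3,1)–#(4,0)= #(3,2)–+(3,3)≠ #(3,2)–#(4,2)= #(3,2)–#(4,1)= +(3,3)–+(3,4)= +(3,3)–+(4,4)= +(3,3)–#(4,2)≠ +(3,4)–+(3,5)= +(3,4)–+(4,4)= +(3,5)–#(3,6)≠ +(3,5)–#(4,6)≠ +(3,5)–+(4,4)= #(3,6)–#(4,6)=  → 7/19 unlike.
Row 4: #(4,0)–#(4,1)= #(4,1)–#(4,2)=  → 0/2 unlike.
Total adjacent occupied pairs: 61; unlike-type pairs: 25.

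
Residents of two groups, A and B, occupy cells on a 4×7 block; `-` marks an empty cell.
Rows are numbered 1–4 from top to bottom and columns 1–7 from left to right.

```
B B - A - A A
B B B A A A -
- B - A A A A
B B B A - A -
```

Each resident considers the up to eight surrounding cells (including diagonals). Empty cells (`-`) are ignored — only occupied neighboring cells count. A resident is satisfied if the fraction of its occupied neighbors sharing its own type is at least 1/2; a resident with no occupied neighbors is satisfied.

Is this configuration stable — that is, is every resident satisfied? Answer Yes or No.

(1,1)B 3/3 satisfied
(1,2)B 4/4 satisfied
(1,4)A 2/3 satisfied
(1,6)A 3/3 satisfied
(1,7)A 2/2 satisfied
(2,1)B 4/4 satisfied
(2,2)B 5/5 satisfied
(2,3)B 3/6 satisfied
(2,4)A 4/5 satisfied
(2,5)A 7/7 satisfied
(2,6)A 6/6 satisfied
(3,2)B 6/6 satisfied
(3,4)A 4/6 satisfied
(3,5)A 7/7 satisfied
(3,6)A 5/5 satisfied
(3,7)A 3/3 satisfied
(4,1)B 2/2 satisfied
(4,2)B 3/3 satisfied
(4,3)B 2/4 satisfied
(4,4)A 2/3 satisfied
(4,6)A 3/3 satisfied
All meet the threshold, so the configuration is stable.

Yes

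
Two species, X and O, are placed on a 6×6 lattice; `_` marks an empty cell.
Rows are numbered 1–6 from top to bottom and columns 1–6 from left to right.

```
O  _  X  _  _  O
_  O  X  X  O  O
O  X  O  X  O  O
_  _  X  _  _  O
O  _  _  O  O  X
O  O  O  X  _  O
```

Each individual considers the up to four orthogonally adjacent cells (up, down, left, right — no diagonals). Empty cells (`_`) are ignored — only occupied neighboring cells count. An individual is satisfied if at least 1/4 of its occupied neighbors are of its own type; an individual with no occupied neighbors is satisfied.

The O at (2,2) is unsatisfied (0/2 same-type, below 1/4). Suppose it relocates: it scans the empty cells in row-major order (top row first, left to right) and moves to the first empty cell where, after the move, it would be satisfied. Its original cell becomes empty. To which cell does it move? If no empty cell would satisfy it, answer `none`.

(1,2)

Vacating (2,2). Empty cells in order:
  (1,2): 1/2 same-type → satisfied — stop here.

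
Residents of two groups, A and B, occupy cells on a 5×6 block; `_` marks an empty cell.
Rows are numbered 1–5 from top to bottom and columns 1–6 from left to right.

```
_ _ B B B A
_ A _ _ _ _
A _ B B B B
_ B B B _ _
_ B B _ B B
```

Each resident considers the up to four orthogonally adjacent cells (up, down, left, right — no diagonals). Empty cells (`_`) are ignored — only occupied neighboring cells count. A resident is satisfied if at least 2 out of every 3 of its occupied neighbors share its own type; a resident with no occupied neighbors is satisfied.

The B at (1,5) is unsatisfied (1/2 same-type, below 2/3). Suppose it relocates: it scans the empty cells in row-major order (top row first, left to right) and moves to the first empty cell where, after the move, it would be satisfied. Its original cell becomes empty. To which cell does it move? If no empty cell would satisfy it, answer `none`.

Vacating (1,5). Empty cells in order:
  (1,1): 0/0 same-type → satisfied — stop here.

(1,1)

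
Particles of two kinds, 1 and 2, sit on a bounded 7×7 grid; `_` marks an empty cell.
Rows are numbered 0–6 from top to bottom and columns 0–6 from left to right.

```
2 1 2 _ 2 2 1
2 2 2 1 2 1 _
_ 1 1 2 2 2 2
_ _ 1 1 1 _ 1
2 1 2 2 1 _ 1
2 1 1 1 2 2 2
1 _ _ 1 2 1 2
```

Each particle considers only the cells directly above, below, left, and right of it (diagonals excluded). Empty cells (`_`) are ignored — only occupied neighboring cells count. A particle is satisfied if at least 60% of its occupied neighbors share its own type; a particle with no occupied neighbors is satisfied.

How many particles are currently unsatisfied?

30

Row 0: (0,0)2 1/2 unhappy · (0,1)1 0/3 unhappy · (0,2)2 1/2 unhappy · (0,4)2 2/2 ok · (0,5)2 1/3 unhappy · (0,6)1 0/1 unhappy
Row 1: (1,0)2 2/2 ok · (1,1)2 2/4 unhappy · (1,2)2 2/4 unhappy · (1,3)1 0/3 unhappy · (1,4)2 2/4 unhappy · (1,5)1 0/3 unhappy
Row 2: (2,1)1 1/2 unhappy · (2,2)1 2/4 unhappy · (2,3)2 1/4 unhappy · (2,4)2 3/4 ok · (2,5)2 2/3 ok · (2,6)2 1/2 unhappy
Row 3: (3,2)1 2/3 ok · (3,3)1 2/4 unhappy · (3,4)1 2/3 ok · (3,6)1 1/2 unhappy
Row 4: (4,0)2 1/2 unhappy · (4,1)1 1/3 unhappy · (4,2)2 1/4 unhappy · (4,3)2 1/4 unhappy · (4,4)1 1/3 unhappy · (4,6)1 1/2 unhappy
Row 5: (5,0)2 1/3 unhappy · (5,1)1 2/3 ok · (5,2)1 2/3 ok · (5,3)1 2/4 unhappy · (5,4)2 2/4 unhappy · (5,5)2 2/3 ok · (5,6)2 2/3 ok
Row 6: (6,0)1 0/1 unhappy · (6,3)1 1/2 unhappy · (6,4)2 1/3 unhappy · (6,5)1 0/3 unhappy · (6,6)2 1/2 unhappy
Unsatisfied: (0,0), (0,1), (0,2), (0,5), (0,6), (1,1), (1,2), (1,3), (1,4), (1,5), (2,1), (2,2), (2,3), (2,6), (3,3), (3,6), (4,0), (4,1), (4,2), (4,3), (4,4), (4,6), (5,0), (5,3), (5,4), (6,0), (6,3), (6,4), (6,5), (6,6) — 30 in total.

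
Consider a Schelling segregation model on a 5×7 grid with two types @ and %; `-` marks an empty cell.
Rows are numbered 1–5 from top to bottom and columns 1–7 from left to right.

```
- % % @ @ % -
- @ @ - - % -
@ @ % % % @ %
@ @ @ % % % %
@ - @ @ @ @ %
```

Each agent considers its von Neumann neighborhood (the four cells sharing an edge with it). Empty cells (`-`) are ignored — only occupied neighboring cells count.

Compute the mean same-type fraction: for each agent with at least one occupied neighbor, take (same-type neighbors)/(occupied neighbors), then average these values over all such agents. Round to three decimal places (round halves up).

0.622

(1,2)% 1/2
(1,3)% 1/3
(1,4)@ 1/2
(1,5)@ 1/2
(1,6)% 1/2
(2,2)@ 2/3
(2,3)@ 1/3
(2,6)% 1/2
(3,1)@ 2/2
(3,2)@ 3/4
(3,3)% 1/4
(3,4)% 3/3
(3,5)% 2/3
(3,6)@ 0/4
(3,7)% 1/2
(4,1)@ 3/3
(4,2)@ 3/3
(4,3)@ 2/4
(4,4)% 2/4
(4,5)% 3/4
(4,6)% 2/4
(4,7)% 3/3
(5,1)@ 1/1
(5,3)@ 2/2
(5,4)@ 2/3
(5,5)@ 2/3
(5,6)@ 1/3
(5,7)% 1/2
Sum over 28 agents: 1/2 + 1/3 + 1/2 + 1/2 + 1/2 + 2/3 + 1/3 + 1/2 + 2/2 + 3/4 + 1/4 + 3/3 + 2/3 + 0/4 + 1/2 + 3/3 + 3/3 + 2/4 + 2/4 + 3/4 + 2/4 + 3/3 + 1/1 + 2/2 + 2/3 + 2/3 + 1/3 + 1/2 = 209/12; mean = 209/12 ÷ 28 = 209/336 = 0.622023… → 0.622.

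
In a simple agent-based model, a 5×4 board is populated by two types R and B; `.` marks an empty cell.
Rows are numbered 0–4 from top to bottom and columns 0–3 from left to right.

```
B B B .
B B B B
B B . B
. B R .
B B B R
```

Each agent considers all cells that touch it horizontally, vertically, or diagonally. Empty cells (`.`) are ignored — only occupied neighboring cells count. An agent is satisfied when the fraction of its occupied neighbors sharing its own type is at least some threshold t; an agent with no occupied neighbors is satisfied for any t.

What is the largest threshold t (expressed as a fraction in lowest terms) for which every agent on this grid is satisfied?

(0,0)B 3/3
(0,1)B 5/5
(0,2)B 4/4
(1,0)B 5/5
(1,1)B 7/7
(1,2)B 6/6
(1,3)B 3/3
(2,0)B 4/4
(2,1)B 5/6
(2,3)B 2/3
(3,1)B 5/6
(3,2)R 1/6
(4,0)B 2/2
(4,1)B 3/4
(4,2)B 2/4
(4,3)R 1/2
The smallest same-type fraction is 1/6 at (3,2), which reduces to 1/6. Any threshold above that leaves this agent unsatisfied.

1/6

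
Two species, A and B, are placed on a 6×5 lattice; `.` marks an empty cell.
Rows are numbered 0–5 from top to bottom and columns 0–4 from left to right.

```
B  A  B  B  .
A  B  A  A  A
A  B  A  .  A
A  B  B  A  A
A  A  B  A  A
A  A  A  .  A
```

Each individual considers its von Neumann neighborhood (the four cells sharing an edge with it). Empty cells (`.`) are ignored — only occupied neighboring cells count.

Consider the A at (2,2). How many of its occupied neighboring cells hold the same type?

Occupied neighbors of (2,2): (1,2)=A, (3,2)=B, (2,1)=B.
Same type (A): 1 of 3.

1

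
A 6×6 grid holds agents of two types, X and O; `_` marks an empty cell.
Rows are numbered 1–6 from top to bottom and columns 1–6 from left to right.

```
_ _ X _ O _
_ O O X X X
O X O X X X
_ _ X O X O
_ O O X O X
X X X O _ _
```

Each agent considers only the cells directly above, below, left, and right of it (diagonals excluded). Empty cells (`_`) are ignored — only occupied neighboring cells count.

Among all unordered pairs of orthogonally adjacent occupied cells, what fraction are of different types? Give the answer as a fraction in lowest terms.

24/37

Scan each occupied cell's neighbors to the right and below so each pair is counted once.
From row 1: 2 unlike of 2 pairs (running 2/2).
From row 2: 2 unlike of 9 pairs (running 4/11).
From row 3: 6 unlike of 9 pairs (running 10/20).
From row 4: 7 unlike of 7 pairs (running 17/27).
From row 5: 6 unlike of 7 pairs (running 23/34).
From row 6: 1 unlike of 3 pairs (running 24/37).
Total adjacent occupied pairs: 37; unlike-type pairs: 24.
24/37 is already in lowest terms.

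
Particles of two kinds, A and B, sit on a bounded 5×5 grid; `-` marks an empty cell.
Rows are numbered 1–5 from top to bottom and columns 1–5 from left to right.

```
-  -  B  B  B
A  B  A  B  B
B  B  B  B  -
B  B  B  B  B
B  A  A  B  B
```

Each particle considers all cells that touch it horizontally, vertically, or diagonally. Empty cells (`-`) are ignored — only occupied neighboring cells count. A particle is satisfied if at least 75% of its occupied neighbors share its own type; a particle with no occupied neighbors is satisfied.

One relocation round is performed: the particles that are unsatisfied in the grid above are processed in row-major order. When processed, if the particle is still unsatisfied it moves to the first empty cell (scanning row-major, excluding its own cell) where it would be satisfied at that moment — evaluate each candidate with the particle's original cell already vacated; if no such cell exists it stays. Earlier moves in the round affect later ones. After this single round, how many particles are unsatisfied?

4

Initially unsatisfied (in order): (2,1), (2,2), (2,3), (5,1), (5,2), (5,3).
  (2,1): no empty cell satisfies it; stays.
  (2,2) → (3,5).
  (2,3) → (1,1).
  (5,1) → (2,3).
  (5,2): no empty cell satisfies it; stays.
  (5,3): no empty cell satisfies it; stays.
Resulting grid:
A - B B B
A - B B B
B B B B B
B B B B B
- A A B B
Unsatisfied now: (2,1), (4,2), (5,2), (5,3).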